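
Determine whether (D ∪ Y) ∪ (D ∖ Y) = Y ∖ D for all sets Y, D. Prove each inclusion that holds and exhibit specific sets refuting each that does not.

(⊆) fails; (⊇) holds.

Forward inclusion. This inclusion fails. Take Y = ∅, D = {1}; then 1 ∈ (D ∪ Y) ∪ (D ∖ Y) but 1 ∉ Y ∖ D.

Reverse inclusion. Let x ∈ Y ∖ D. Then x ∈ Y and x ∉ D, from which x ∈ (D ∪ Y) ∪ (D ∖ Y).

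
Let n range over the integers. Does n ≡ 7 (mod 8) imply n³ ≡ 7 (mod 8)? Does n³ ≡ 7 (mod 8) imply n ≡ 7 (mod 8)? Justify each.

Both directions hold.

(⇒) Suppose n ≡ 7 (mod 8). Write n = 8j + 7. Then (8j + 7)³ = 512j³ + 1344j² + 1176j + 343 = 8(64j³ + 168j² + 147j + 42) + 7, so n³ ≡ 7 (mod 8).

(⇐) Conversely, suppose n³ ≡ 7 (mod 8). The only residue r in {0, …, 7} with r³ ≡ 7 (mod 8) is r = 7, so n ≡ 7 (mod 8).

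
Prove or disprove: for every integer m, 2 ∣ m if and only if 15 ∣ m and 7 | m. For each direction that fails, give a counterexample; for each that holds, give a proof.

Both directions fail.

[⇒] This fails: take m = 2. Certainly 2 ∣ 2, but 15 ∤ 2.

[⇐] This fails: take m = 105. Both 15 ∣ 105 and 7 ∣ 105, yet 105 is not a multiple of 2 (since 105 = 52·2 + 1), so 2 ∤ 105.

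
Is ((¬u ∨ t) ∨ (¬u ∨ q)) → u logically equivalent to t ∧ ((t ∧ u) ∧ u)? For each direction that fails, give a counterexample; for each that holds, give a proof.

Forward direction. This fails. Under u = T, t = F, q = F, the left side is true but the right side is false.

Converse. Assume the antecedent. If u is true, ((¬u ∨ t) ∨ (¬u ∨ q)) → u reduces to true regardless of the other variables. If u is false, the antecedent cannot hold. Either way ((¬u ∨ t) ∨ (¬u ∨ q)) → u holds.

The forward direction fails; the converse holds.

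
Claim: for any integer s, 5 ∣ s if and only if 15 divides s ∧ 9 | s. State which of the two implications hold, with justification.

(⟹) This fails: take s = 5. Certainly 5 ∣ 5, but 15 ∤ 5.

(⟸) Suppose 15 ∣ s and 9 ∣ s. Any common multiple of 15 and 9 is a multiple of their lcm; here lcm(15, 9) = 15·9/gcd(15, 9) = 135/3 = 45, so 45 ∣ s. Since 5 ∣ 45, it follows that 5 ∣ s.

(⇒) fails; (⇐) holds.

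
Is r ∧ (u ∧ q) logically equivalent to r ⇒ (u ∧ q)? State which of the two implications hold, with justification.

Forward direction. Assume the antecedent. If r is true, the antecedent forces (r = T, q = T, u = T), and r ⇒ (u ∧ q) holds there. If r is false, the antecedent cannot hold. Either way r ⇒ (u ∧ q) holds.

Converse. This fails. Under r = F, q = F, u = F, the left side is false but the right side is true.

(⇒) holds; (⇐) fails.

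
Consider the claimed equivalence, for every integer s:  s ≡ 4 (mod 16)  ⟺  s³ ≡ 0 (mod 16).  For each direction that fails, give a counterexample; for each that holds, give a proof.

Not equivalent: only (⇒) holds.

[⇐] This fails: take s = 0. Then 0³ = 0 ≡ 0 (mod 16), yet 0 ≡ 0 (mod 16), not 4.

[⇒] Suppose s ≡ 4 (mod 16). Write s = 16j + 4. Then (16j + 4)³ = 4096j³ + 3072j² + 768j + 64 = 16(256j³ + 192j² + 48j + 4) + 0, so s³ ≡ 0 (mod 16).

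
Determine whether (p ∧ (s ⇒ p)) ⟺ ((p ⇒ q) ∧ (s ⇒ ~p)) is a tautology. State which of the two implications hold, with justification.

(⇒) fails and (⇐) fails.

(⇒) This fails. Under p = T, s = F, q = F, the left side is true but the right side is false.

(⇐) This fails. Under p = F, s = F, q = F, the left side is false but the right side is true.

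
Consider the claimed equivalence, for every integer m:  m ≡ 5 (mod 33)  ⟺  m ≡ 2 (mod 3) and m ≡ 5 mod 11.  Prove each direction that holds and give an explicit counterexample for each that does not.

Both implications hold.

[⇒] Suppose m ≡ 5 (mod 33); write m = 33j + 5. Since 3 ∣ 33, reducing mod 3 gives m ≡ 5 ≡ 2 (mod 3); since 11 ∣ 33, reducing mod 11 gives m ≡ 5 (mod 11).

[⇐] Conversely, if m ≡ 2 (mod 3) and m ≡ 5 (mod 11), then by the Chinese remainder theorem m ≡ 5 (mod 33). This is exactly m ≡ 5 (mod 33).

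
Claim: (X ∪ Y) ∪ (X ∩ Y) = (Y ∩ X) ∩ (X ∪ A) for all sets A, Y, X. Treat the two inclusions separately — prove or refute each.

(⊆) This inclusion fails. Take A = ∅, Y = {1}, X = ∅; then 1 ∈ (X ∪ Y) ∪ (X ∩ Y) but 1 ∉ (Y ∩ X) ∩ (X ∪ A).

(⊇) Let x ∈ (Y ∩ X) ∩ (X ∪ A). Then either x ∈ Y ∩ X and x ∉ A; or x ∈ A ∩ Y ∩ X. In each case x ∈ (X ∪ Y) ∪ (X ∩ Y), so (Y ∩ X) ∩ (X ∪ A) ⊆ (X ∪ Y) ∪ (X ∩ Y).

Only the reverse inclusion holds.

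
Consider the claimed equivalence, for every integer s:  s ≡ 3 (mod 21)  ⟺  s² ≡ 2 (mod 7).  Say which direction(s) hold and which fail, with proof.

(⇒) holds; (⇐) fails.

[⇐] This fails: take s = 4. Then 4² = 16 ≡ 2 (mod 7), yet 4 ≡ 4 (mod 21), not 3.

[⇒] Suppose s ≡ 3 (mod 21). Then s² ≡ 3² = 9 (mod 21), and since 7 ∣ 21, also s² ≡ 2 (mod 7).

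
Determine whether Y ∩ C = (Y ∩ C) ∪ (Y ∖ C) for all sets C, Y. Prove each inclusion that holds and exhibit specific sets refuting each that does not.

The sets are not equal: only the forward inclusion holds.

(⊆) Let x ∈ Y ∩ C. Then x ∈ C ∩ Y, from which x ∈ (Y ∩ C) ∪ (Y ∖ C).

(⊇) This inclusion fails. Take C = ∅, Y = {1}; then 1 ∈ (Y ∩ C) ∪ (Y ∖ C) but 1 ∉ Y ∩ C.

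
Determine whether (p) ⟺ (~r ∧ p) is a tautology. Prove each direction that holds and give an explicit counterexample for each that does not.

Not equivalent: only (⇐) holds.

[⇐] Assume the antecedent. If r is true, the antecedent cannot hold. If r is false, the antecedent forces (r = F, p = T), and p holds there. Either way p holds.

[⇒] This fails. Under r = T, p = T, the left side is true but the right side is false.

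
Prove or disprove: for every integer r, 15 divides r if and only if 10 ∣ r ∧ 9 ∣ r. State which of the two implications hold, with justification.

Not equivalent: only (⇐) holds.

[⇒] This fails: take r = 15. Certainly 15 ∣ 15, but 10 ∤ 15.

[⇐] Suppose 10 ∣ r and 9 ∣ r. Any common multiple of 10 and 9 is a multiple of their lcm; here gcd(10, 9) = 1, so lcm(10, 9) = 10·9 = 90, so 90 ∣ r. Since 15 ∣ 90, it follows that 15 ∣ r.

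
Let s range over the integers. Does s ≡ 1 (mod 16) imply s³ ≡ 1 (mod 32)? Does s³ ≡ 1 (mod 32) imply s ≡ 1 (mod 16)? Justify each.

Not equivalent: only (⇐) holds.

(⟹) This fails: take s = 17. Then 17 ≡ 1 (mod 16), but 17³ = 4913 ≡ 17 (mod 32), not 1.

(⟸) Conversely, the residues r modulo 32 with r³ ≡ 1 (mod 32) are exactly {1}, and each is ≡ 1 (mod 16).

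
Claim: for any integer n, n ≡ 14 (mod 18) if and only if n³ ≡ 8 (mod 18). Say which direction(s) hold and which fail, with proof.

(⇒) Suppose n ≡ 14 (mod 18). Write n = 18j + 14. Then (18j + 14)³ = 5832j³ + 13608j² + 10584j + 2744 = 18(324j³ + 756j² + 588j + 152) + 8, so n³ ≡ 8 (mod 18).

(⇐) This fails: take n = 2. Then 2³ = 8 ≡ 8 (mod 18), yet 2 ≡ 2 (mod 18), not 14.

The forward direction holds; the converse fails.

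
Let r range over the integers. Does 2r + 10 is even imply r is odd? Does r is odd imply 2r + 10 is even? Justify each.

[⇒] This fails: take r = 6. Then 2r + 10 = 22, which is even, yet r = 6 is even, not odd.

[⇐] Suppose r is odd. Since 2 is even, 2r is even for every r, so 2r + 10 has the same parity as 10, which is even. Hence 2r + 10 is even.

Only the converse holds.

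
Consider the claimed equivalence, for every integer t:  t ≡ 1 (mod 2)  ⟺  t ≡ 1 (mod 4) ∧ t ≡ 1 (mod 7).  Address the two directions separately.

Only the reverse direction holds.

(⟹) This fails: t = 3 gives 3 ≡ 1 (mod 2) but 3 ≡ 3 (mod 4), so the conjunction on the right does not hold.

(⟸) Conversely, if t ≡ 1 (mod 4) and t ≡ 1 (mod 7), then by the Chinese remainder theorem t ≡ 1 (mod 28). Since 1 ≡ 1 (mod 2) and 2 ∣ 28, we get t ≡ 1 (mod 2).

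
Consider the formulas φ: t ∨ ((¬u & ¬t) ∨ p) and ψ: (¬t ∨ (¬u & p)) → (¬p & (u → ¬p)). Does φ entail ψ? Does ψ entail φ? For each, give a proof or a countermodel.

(→) This fails. Under t = F, u = F, p = T, the left side is true but the right side is false.

(←) This fails. Under t = F, u = T, p = F, the left side is false but the right side is true.

(⇒) fails and (⇐) fails.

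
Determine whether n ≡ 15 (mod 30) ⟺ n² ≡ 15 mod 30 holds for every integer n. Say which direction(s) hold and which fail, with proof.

Both directions hold; the statement is true.

(←) Suppose n² ≡ 15 (mod 30). The only residue r in {0, …, 29} with r² ≡ 15 (mod 30) is r = 15, so n ≡ 15 (mod 30).

(→) Suppose n ≡ 15 (mod 30). Write n = 30j + 15. Then (30j + 15)² = 900j² + 900j + 225 = 30(30j² + 30j + 7) + 15, so n² ≡ 15 (mod 30).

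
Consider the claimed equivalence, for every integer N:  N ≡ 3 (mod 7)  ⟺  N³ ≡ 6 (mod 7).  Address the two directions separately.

The forward direction holds; the converse fails.

(⇒) Suppose N ≡ 3 (mod 7). Write N = 7j + 3. Then (7j + 3)³ = 343j³ + 441j² + 189j + 27 = 7(49j³ + 63j² + 27j + 3) + 6, so N³ ≡ 6 (mod 7).

(⇐) This fails: take N = 5. Then 5³ = 125 ≡ 6 (mod 7), yet 5 ≡ 5 (mod 7), not 3.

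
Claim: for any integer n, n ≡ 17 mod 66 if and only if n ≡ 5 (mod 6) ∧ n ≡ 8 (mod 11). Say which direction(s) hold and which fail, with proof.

(⇒) fails and (⇐) fails.

Forward direction. This fails: n = 17 gives 17 ≡ 17 (mod 66) but 17 ≡ 6 (mod 11), so the conjunction on the right does not hold.

Converse. This fails: n = 41 satisfies both congruences on the right (41 ≡ 5 mod 6 and 41 ≡ 8 mod 11) yet 41 ≡ 41 (mod 66), not 17.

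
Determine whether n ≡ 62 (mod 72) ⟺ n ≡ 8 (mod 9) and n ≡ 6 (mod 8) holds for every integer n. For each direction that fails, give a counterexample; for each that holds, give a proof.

Both directions hold.

(⇐) If n ≡ 8 (mod 9) and n ≡ 6 (mod 8), then by the Chinese remainder theorem n ≡ 62 (mod 72). This is exactly n ≡ 62 (mod 72).

(⇒) Suppose n ≡ 62 (mod 72); write n = 72j + 62. Since 9 ∣ 72, reducing mod 9 gives n ≡ 62 ≡ 8 (mod 9); since 8 ∣ 72, reducing mod 8 gives n ≡ 62 ≡ 6 (mod 8).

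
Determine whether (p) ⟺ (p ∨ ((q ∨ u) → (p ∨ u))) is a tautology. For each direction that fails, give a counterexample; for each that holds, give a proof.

Only the forward direction holds.

(→) Assume the antecedent. If u is true, p ∨ ((q ∨ u) → (p ∨ u)) reduces to true regardless of the other variables. If u is false, the antecedent forces (u = F, p = T, q = F) or (u = F, p = T, q = T), and p ∨ ((q ∨ u) → (p ∨ u)) holds there. Either way p ∨ ((q ∨ u) → (p ∨ u)) holds.

(←) This fails. Under u = F, p = F, q = F, the left side is false but the right side is true.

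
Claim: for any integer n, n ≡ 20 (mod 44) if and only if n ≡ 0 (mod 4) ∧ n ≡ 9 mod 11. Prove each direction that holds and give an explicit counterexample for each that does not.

(⇐) If n ≡ 0 (mod 4) and n ≡ 9 (mod 11), then by the Chinese remainder theorem n ≡ 20 (mod 44). This is exactly n ≡ 20 (mod 44).

(⇒) Suppose n ≡ 20 (mod 44); write n = 44j + 20. Since 4 ∣ 44, reducing mod 4 gives n ≡ 20 ≡ 0 (mod 4); since 11 ∣ 44, reducing mod 11 gives n ≡ 20 ≡ 9 (mod 11).

The biconditional holds.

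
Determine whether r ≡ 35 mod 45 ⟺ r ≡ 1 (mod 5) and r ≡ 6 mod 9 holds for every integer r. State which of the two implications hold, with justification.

Neither direction holds.

(⟹) This fails: r = 35 gives 35 ≡ 35 (mod 45) but 35 ≡ 0 (mod 5), so the conjunction on the right does not hold.

(⟸) This fails: r = 6 satisfies both congruences on the right (6 ≡ 1 mod 5 and 6 ≡ 6 mod 9) yet 6 ≡ 6 (mod 45), not 35.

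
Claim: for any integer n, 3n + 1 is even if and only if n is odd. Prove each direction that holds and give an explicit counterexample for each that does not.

(→) Suppose 3n + 1 is even. Since 3 is odd, 3n and n have the same parity, so 3n + 1 ≡ n + 1 (mod 2). As 1 is odd, 3n + 1 is even exactly when n is odd. Thus n is odd.

(←) Conversely, suppose n is odd; write n = 2j + 1. Then 3n + 1 = 3·(2j + 1) + 1 = 2·3j + 4, which is even.

Equivalent; both directions hold.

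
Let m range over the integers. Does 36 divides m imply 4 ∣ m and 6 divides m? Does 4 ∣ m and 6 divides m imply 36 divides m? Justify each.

Only the forward direction holds.

(→) If 36 ∣ m, write m = 36q. Since 36 = 9·4, m = 4·(9q), so 4 ∣ m; and since 36 = 6·6, m = 6·(6q), so 6 ∣ m.

(←) This fails: take m = 12. Both 4 ∣ 12 and 6 ∣ 12, yet 12 is not a multiple of 36 (since 12 = 0·36 + 12), so 36 ∤ 12.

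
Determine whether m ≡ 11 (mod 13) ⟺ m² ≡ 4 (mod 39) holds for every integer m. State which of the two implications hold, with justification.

(⇒) This fails: take m = 24. Then 24 ≡ 11 (mod 13), but 24² = 576 ≡ 30 (mod 39), not 4.

(⇐) This fails: take m = 2. Then 2² = 4 ≡ 4 (mod 39), yet 2 ≡ 2 (mod 13), not 11.

Both directions fail.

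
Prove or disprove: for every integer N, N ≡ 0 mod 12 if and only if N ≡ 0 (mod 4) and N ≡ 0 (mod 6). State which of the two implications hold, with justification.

Forward direction. Suppose N ≡ 0 (mod 12); write N = 12j + 0. Since 4 ∣ 12, reducing mod 4 gives N ≡ 0 (mod 4); since 6 ∣ 12, reducing mod 6 gives N ≡ 0 (mod 6).

Converse. If N ≡ 0 (mod 4) and N ≡ 0 (mod 6), then by the Chinese remainder theorem N ≡ 0 (mod 12). This is exactly N ≡ 0 (mod 12).

Both implications hold.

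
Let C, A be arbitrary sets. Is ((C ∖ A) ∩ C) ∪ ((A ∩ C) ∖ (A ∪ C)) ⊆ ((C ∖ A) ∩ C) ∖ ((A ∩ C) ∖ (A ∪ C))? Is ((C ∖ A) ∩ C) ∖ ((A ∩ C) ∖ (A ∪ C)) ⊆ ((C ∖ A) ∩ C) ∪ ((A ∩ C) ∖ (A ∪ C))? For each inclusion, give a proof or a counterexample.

(⊆) Let x ∈ ((C ∖ A) ∩ C) ∪ ((A ∩ C) ∖ (A ∪ C)). Then x ∈ C and x ∉ A, from which x ∈ ((C ∖ A) ∩ C) ∖ ((A ∩ C) ∖ (A ∪ C)).

(⊇) Let x ∈ ((C ∖ A) ∩ C) ∖ ((A ∩ C) ∖ (A ∪ C)). Then x ∈ C and x ∉ A, from which x ∈ ((C ∖ A) ∩ C) ∪ ((A ∩ C) ∖ (A ∪ C)).

The two sets are equal.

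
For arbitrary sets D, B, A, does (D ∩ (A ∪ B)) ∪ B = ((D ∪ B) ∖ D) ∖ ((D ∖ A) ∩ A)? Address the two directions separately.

(⊆) This inclusion fails. Take D = {1}, B = {1}, A = ∅; then 1 ∈ (D ∩ (A ∪ B)) ∪ B but 1 ∉ ((D ∪ B) ∖ D) ∖ ((D ∖ A) ∩ A).

(⊇) Let x ∈ ((D ∪ B) ∖ D) ∖ ((D ∖ A) ∩ A). Then either x ∈ B and x ∉ D, A; or x ∈ B ∩ A and x ∉ D. In each case x ∈ (D ∩ (A ∪ B)) ∪ B, so ((D ∪ B) ∖ D) ∖ ((D ∖ A) ∩ A) ⊆ (D ∩ (A ∪ B)) ∪ B.

The sets are not equal: only the reverse inclusion holds.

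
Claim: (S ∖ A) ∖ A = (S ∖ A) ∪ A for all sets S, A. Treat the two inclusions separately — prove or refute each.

Reverse inclusion. This inclusion fails. Take S = ∅, A = {1}; then 1 ∈ (S ∖ A) ∪ A but 1 ∉ (S ∖ A) ∖ A.

Forward inclusion. Let x ∈ (S ∖ A) ∖ A. Then x ∈ S and x ∉ A, from which x ∈ (S ∖ A) ∪ A.

Only the forward inclusion holds.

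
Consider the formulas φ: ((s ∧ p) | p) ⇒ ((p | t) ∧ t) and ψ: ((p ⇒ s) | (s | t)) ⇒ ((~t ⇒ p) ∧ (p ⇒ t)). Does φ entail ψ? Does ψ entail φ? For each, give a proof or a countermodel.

(→) This fails. Under t = F, p = F, s = F, the left side is true but the right side is false.

(←) This fails. Under t = F, p = T, s = F, the left side is false but the right side is true.

Both directions fail.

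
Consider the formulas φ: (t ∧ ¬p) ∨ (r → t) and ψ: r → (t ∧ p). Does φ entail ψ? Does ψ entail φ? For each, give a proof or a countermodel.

(⟸) Assume the antecedent. If t is true, (t ∧ ¬p) ∨ (r → t) reduces to true regardless of the other variables. If t is false, the antecedent forces (t = F, r = F, p = F) or (t = F, r = F, p = T), and (t ∧ ¬p) ∨ (r → t) holds there. Either way (t ∧ ¬p) ∨ (r → t) holds.

(⟹) This fails. Under t = T, r = T, p = F, the left side is true but the right side is false.

The forward direction fails; the converse holds.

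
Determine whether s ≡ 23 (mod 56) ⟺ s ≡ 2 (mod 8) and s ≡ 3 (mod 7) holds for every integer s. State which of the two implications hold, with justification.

(→) This fails: s = 23 gives 23 ≡ 23 (mod 56) but 23 ≡ 7 (mod 8), so the conjunction on the right does not hold.

(←) This fails: s = 10 satisfies both congruences on the right (10 ≡ 2 mod 8 and 10 ≡ 3 mod 7) yet 10 ≡ 10 (mod 56), not 23.

Neither implication holds.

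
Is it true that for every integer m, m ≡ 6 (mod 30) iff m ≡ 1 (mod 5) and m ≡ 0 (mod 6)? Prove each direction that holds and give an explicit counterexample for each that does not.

Forward direction. Suppose m ≡ 6 (mod 30); write m = 30j + 6. Since 5 ∣ 30, reducing mod 5 gives m ≡ 6 ≡ 1 (mod 5); since 6 ∣ 30, reducing mod 6 gives m ≡ 6 ≡ 0 (mod 6).

Converse. If m ≡ 1 (mod 5) and m ≡ 0 (mod 6), then by the Chinese remainder theorem m ≡ 6 (mod 30). This is exactly m ≡ 6 (mod 30).

The biconditional holds.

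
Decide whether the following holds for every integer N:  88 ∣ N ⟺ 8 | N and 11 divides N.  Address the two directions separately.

The biconditional holds.

(⇒) If 88 ∣ N, write N = 88q. Since 88 = 11·8, N = 8·(11q), so 8 ∣ N; and since 88 = 8·11, N = 11·(8q), so 11 ∣ N.

(⇐) Suppose 8 ∣ N and 11 ∣ N. Any common multiple of 8 and 11 is a multiple of their lcm; here gcd(8, 11) = 1, so lcm(8, 11) = 8·11 = 88, so 88 ∣ N.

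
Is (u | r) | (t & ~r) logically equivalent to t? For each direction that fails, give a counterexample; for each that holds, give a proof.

(⇒) fails; (⇐) holds.

[⇒] This fails. Under u = T, t = F, r = F, the left side is true but the right side is false.

[⇐] Assume the antecedent. If u is true, (u | r) | (t & ~r) reduces to true regardless of the other variables. If u is false, the antecedent forces (u = F, t = T, r = F) or (u = F, t = T, r = T), and (u | r) | (t & ~r) holds there. Either way (u | r) | (t & ~r) holds.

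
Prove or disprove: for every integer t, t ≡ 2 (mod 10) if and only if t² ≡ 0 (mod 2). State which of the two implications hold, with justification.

(→) Suppose t ≡ 2 (mod 10). Then t² ≡ 2² = 4 (mod 10), and since 2 ∣ 10, also t² ≡ 0 (mod 2).

(←) This fails: take t = 0. Then 0² = 0 ≡ 0 (mod 2), yet 0 ≡ 0 (mod 10), not 2.

(⇒) holds; (⇐) fails.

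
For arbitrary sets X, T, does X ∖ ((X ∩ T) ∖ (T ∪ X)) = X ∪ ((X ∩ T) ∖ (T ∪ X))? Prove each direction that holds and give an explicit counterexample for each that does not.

Both inclusions hold.

(⊆) Let x ∈ X ∖ ((X ∩ T) ∖ (T ∪ X)). Then either x ∈ X and x ∉ T; or x ∈ X ∩ T. In each case x ∈ X ∪ ((X ∩ T) ∖ (T ∪ X)), so X ∖ ((X ∩ T) ∖ (T ∪ X)) ⊆ X ∪ ((X ∩ T) ∖ (T ∪ X)).

(⊇) Let x ∈ X ∪ ((X ∩ T) ∖ (T ∪ X)). Then either x ∈ X and x ∉ T; or x ∈ X ∩ T. In each case x ∈ X ∖ ((X ∩ T) ∖ (T ∪ X)), so X ∪ ((X ∩ T) ∖ (T ∪ X)) ⊆ X ∖ ((X ∩ T) ∖ (T ∪ X)).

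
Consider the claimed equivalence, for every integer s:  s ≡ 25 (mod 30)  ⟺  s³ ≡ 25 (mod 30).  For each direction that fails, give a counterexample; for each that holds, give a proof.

Equivalent; both directions hold.

[⇒] Suppose s ≡ 25 (mod 30). Write s = 30j + 25. Then (30j + 25)³ = 27000j³ + 67500j² + 56250j + 15625 = 30(900j³ + 2250j² + 1875j + 520) + 25, so s³ ≡ 25 (mod 30).

[⇐] Conversely, suppose s³ ≡ 25 (mod 30). The only residue r in {0, …, 29} with r³ ≡ 25 (mod 30) is r = 25, so s ≡ 25 (mod 30).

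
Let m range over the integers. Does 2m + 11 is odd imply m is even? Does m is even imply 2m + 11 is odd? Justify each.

(⇒) This fails: take m = 5. Then 2m + 11 = 21, which is odd, yet m = 5 is odd, not even.

(⇐) Suppose m is even. Since 2 is even, 2m is even for every m, so 2m + 11 has the same parity as 11, which is odd. Hence 2m + 11 is odd.

The forward direction fails; the converse holds.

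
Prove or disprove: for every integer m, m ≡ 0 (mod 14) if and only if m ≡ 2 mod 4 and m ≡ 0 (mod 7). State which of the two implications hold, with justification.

(⇒) This fails: m = 0 gives 0 ≡ 0 (mod 14) but 0 ≡ 0 (mod 4), so the conjunction on the right does not hold.

(⇐) Conversely, if m ≡ 2 (mod 4) and m ≡ 0 (mod 7), then by the Chinese remainder theorem m ≡ 14 (mod 28). Since 14 ≡ 0 (mod 14) and 14 ∣ 28, we get m ≡ 0 (mod 14).

The forward direction fails; the converse holds.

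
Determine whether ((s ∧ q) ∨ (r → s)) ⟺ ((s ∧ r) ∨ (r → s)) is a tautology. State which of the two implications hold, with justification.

(⇒) Assume the antecedent. If s is true, (s ∧ r) ∨ (r → s) reduces to true regardless of the other variables. If s is false, the antecedent forces (s = F, q = F, r = F) or (s = F, q = T, r = F), and (s ∧ r) ∨ (r → s) holds there. Either way (s ∧ r) ∨ (r → s) holds.

(⇐) Assume the antecedent. If s is true, (s ∧ q) ∨ (r → s) reduces to true regardless of the other variables. If s is false, the antecedent forces (s = F, q = F, r = F) or (s = F, q = T, r = F), and (s ∧ q) ∨ (r → s) holds there. Either way (s ∧ q) ∨ (r → s) holds.

Both implications hold.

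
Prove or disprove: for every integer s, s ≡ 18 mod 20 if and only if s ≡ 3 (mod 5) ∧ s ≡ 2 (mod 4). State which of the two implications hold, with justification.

The biconditional holds.

(⇐) If s ≡ 3 (mod 5) and s ≡ 2 (mod 4), then by the Chinese remainder theorem s ≡ 18 (mod 20). This is exactly s ≡ 18 (mod 20).

(⇒) Suppose s ≡ 18 (mod 20); write s = 20j + 18. Since 5 ∣ 20, reducing mod 5 gives s ≡ 18 ≡ 3 (mod 5); since 4 ∣ 20, reducing mod 4 gives s ≡ 18 ≡ 2 (mod 4).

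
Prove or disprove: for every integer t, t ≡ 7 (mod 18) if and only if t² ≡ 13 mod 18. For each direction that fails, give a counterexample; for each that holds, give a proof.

(⟹) Suppose t ≡ 7 (mod 18). Write t = 18j + 7. Then (18j + 7)² = 324j² + 252j + 49 = 18(18j² + 14j + 2) + 13, so t² ≡ 13 (mod 18).

(⟸) This fails: take t = 11. Then 11² = 121 ≡ 13 (mod 18), yet 11 ≡ 11 (mod 18), not 7.

(⇒) holds; (⇐) fails.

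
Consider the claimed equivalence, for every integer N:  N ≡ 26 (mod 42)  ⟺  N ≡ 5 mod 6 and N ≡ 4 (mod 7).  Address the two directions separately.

Neither direction holds.

(→) This fails: N = 26 gives 26 ≡ 26 (mod 42) but 26 ≡ 2 (mod 6), so the conjunction on the right does not hold.

(←) This fails: N = 11 satisfies both congruences on the right (11 ≡ 5 mod 6 and 11 ≡ 4 mod 7) yet 11 ≡ 11 (mod 42), not 26.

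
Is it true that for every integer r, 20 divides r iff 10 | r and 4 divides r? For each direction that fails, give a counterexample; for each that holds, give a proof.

(⟹) If 20 ∣ r, write r = 20q. Since 20 = 2·10, r = 10·(2q), so 10 ∣ r; and since 20 = 5·4, r = 4·(5q), so 4 ∣ r.

(⟸) Suppose 10 ∣ r and 4 ∣ r. Any common multiple of 10 and 4 is a multiple of their lcm; here lcm(10, 4) = 10·4/gcd(10, 4) = 40/2 = 20, so 20 ∣ r.

Both implications hold.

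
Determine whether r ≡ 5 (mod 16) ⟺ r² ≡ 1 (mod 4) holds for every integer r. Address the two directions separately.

Only the forward direction holds.

(⇐) This fails: take r = 1. Then 1² = 1 ≡ 1 (mod 4), yet 1 ≡ 1 (mod 16), not 5.

(⇒) Suppose r ≡ 5 (mod 16). Then r² ≡ 5² = 25 (mod 16), and since 4 ∣ 16, also r² ≡ 1 (mod 4).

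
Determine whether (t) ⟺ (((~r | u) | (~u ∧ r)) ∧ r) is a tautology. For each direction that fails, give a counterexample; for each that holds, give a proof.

Neither direction holds.

(→) This fails. Under r = F, u = F, t = T, the left side is true but the right side is false.

(←) This fails. Under r = T, u = F, t = F, the left side is false but the right side is true.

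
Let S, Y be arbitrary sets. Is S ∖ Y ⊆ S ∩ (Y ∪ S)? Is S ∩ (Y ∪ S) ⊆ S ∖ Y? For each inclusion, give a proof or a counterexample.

(⊆) Let x ∈ S ∖ Y. Then x ∈ S and x ∉ Y, from which x ∈ S ∩ (Y ∪ S).

(⊇) This inclusion fails. Take S = {1}, Y = {1}; then 1 ∈ S ∩ (Y ∪ S) but 1 ∉ S ∖ Y.

Only the forward inclusion holds.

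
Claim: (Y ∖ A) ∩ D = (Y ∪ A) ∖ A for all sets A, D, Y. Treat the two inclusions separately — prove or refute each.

(⟹) Let x ∈ (Y ∖ A) ∩ D. Then x ∈ D ∩ Y and x ∉ A, from which x ∈ (Y ∪ A) ∖ A.

(⟸) This inclusion fails. Take A = ∅, D = ∅, Y = {1}; then 1 ∈ (Y ∪ A) ∖ A but 1 ∉ (Y ∖ A) ∩ D.

Only the forward inclusion holds.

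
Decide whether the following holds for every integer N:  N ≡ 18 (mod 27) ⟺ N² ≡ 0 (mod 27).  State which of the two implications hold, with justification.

Not equivalent: only (⇒) holds.

(⟹) Suppose N ≡ 18 (mod 27). Write N = 27j + 18. Then (27j + 18)² = 729j² + 972j + 324 = 27(27j² + 36j + 12) + 0, so N² ≡ 0 (mod 27).

(⟸) This fails: take N = 0. Then 0² = 0 ≡ 0 (mod 27), yet 0 ≡ 0 (mod 27), not 18.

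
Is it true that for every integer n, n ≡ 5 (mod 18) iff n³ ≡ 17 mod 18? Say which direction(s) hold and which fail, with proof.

The forward direction holds; the converse fails.

(⟹) Suppose n ≡ 5 (mod 18). Write n = 18j + 5. Then (18j + 5)³ = 5832j³ + 4860j² + 1350j + 125 = 18(324j³ + 270j² + 75j + 6) + 17, so n³ ≡ 17 (mod 18).

(⟸) This fails: take n = 11. Then 11³ = 1331 ≡ 17 (mod 18), yet 11 ≡ 11 (mod 18), not 5.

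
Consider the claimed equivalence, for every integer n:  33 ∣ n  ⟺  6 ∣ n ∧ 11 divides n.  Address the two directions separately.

(⟹) This fails: take n = 33. Certainly 33 ∣ 33, but 6 ∤ 33.

(⟸) Suppose 6 ∣ n and 11 ∣ n. Any common multiple of 6 and 11 is a multiple of their lcm; here gcd(6, 11) = 1, so lcm(6, 11) = 6·11 = 66, so 66 ∣ n. Since 33 ∣ 66, it follows that 33 ∣ n.

Not equivalent: only (⇐) holds.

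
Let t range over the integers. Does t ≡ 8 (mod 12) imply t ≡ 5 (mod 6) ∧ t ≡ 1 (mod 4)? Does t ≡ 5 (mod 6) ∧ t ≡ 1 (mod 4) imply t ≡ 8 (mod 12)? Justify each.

[⇒] This fails: t = 8 gives 8 ≡ 8 (mod 12) but 8 ≡ 2 (mod 6), so the conjunction on the right does not hold.

[⇐] This fails: t = 5 satisfies both congruences on the right (5 ≡ 5 mod 6 and 5 ≡ 1 mod 4) yet 5 ≡ 5 (mod 12), not 8.

Neither direction holds.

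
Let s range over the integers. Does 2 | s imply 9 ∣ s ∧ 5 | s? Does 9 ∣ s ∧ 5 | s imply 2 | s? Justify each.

Both directions fail.

(⟹) This fails: take s = 2. Certainly 2 ∣ 2, but 9 ∤ 2.

(⟸) This fails: take s = 45. Both 9 ∣ 45 and 5 ∣ 45, yet 45 is not a multiple of 2 (since 45 = 22·2 + 1), so 2 ∤ 45.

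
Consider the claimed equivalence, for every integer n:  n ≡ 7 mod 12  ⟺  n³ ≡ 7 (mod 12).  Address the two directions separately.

Both implications hold.

(⟹) Suppose n ≡ 7 mod 12. Write n = 12j + 7. Then (12j + 7)³ = 1728j³ + 3024j² + 1764j + 343 = 12(144j³ + 252j² + 147j + 28) + 7, so n³ ≡ 7 (mod 12).

(⟸) For the converse, argue contrapositively. If n ≢ 7 (mod 12), then n is congruent to one of 0, 1, 2, 3, 4, 5, 6, 8, 9, 10, 11 modulo 12, and these give n³ ≡ 0, 1, 8, 3, 4, 5, 0, 8, 9, 4, 11 respectively — never 7.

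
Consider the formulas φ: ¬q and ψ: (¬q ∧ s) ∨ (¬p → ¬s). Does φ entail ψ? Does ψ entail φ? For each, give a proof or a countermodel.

(⇒) Assume the antecedent. If s is true, the antecedent forces (s = T, q = F, p = F) or (s = T, q = F, p = T), and (¬q ∧ s) ∨ (¬p → ¬s) holds there. If s is false, (¬q ∧ s) ∨ (¬p → ¬s) reduces to true regardless of the other variables. Either way (¬q ∧ s) ∨ (¬p → ¬s) holds.

(⇐) This fails. Under s = F, q = T, p = F, the left side is false but the right side is true.

The forward direction holds; the converse fails.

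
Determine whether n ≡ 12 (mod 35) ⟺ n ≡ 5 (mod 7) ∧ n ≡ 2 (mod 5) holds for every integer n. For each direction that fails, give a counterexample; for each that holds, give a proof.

(⇒) Suppose n ≡ 12 (mod 35); write n = 35j + 12. Since 7 ∣ 35, reducing mod 7 gives n ≡ 12 ≡ 5 (mod 7); since 5 ∣ 35, reducing mod 5 gives n ≡ 12 ≡ 2 (mod 5).

(⇐) Conversely, if n ≡ 5 (mod 7) and n ≡ 2 (mod 5), then by the Chinese remainder theorem n ≡ 12 (mod 35). This is exactly n ≡ 12 (mod 35).

Both directions hold.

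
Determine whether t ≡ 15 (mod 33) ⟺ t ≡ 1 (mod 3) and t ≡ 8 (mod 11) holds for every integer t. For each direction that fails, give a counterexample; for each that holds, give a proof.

[⇒] This fails: t = 15 gives 15 ≡ 15 (mod 33) but 15 ≡ 0 (mod 3), so the conjunction on the right does not hold.

[⇐] This fails: t = 19 satisfies both congruences on the right (19 ≡ 1 mod 3 and 19 ≡ 8 mod 11) yet 19 ≡ 19 (mod 33), not 15.

Both directions fail.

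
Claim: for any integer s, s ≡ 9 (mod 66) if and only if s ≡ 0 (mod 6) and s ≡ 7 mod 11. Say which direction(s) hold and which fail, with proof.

Neither direction holds.

(→) This fails: s = 9 gives 9 ≡ 9 (mod 66) but 9 ≡ 3 (mod 6), so the conjunction on the right does not hold.

(←) This fails: s = 18 satisfies both congruences on the right (18 ≡ 0 mod 6 and 18 ≡ 7 mod 11) yet 18 ≡ 18 (mod 66), not 9.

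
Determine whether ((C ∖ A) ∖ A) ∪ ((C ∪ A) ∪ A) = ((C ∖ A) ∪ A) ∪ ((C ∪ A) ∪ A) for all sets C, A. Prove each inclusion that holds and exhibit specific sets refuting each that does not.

Both inclusions hold; the sets are equal.

Forward inclusion. Let x ∈ ((C ∖ A) ∖ A) ∪ ((C ∪ A) ∪ A). Then either x ∈ C and x ∉ A; or x ∈ A and x ∉ C; or x ∈ C ∩ A. In each case x ∈ ((C ∖ A) ∪ A) ∪ ((C ∪ A) ∪ A), so ((C ∖ A) ∖ A) ∪ ((C ∪ A) ∪ A) ⊆ ((C ∖ A) ∪ A) ∪ ((C ∪ A) ∪ A).

Reverse inclusion. Let x ∈ ((C ∖ A) ∪ A) ∪ ((C ∪ A) ∪ A). Then either x ∈ C and x ∉ A; or x ∈ A and x ∉ C; or x ∈ C ∩ A. In each case x ∈ ((C ∖ A) ∖ A) ∪ ((C ∪ A) ∪ A), so ((C ∖ A) ∪ A) ∪ ((C ∪ A) ∪ A) ⊆ ((C ∖ A) ∖ A) ∪ ((C ∪ A) ∪ A).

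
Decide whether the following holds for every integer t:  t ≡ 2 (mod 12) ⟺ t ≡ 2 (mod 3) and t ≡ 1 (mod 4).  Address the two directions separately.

Neither direction holds.

(⟹) This fails: t = 2 gives 2 ≡ 2 (mod 12) but 2 ≡ 2 (mod 4), so the conjunction on the right does not hold.

(⟸) This fails: t = 5 satisfies both congruences on the right (5 ≡ 2 mod 3 and 5 ≡ 1 mod 4) yet 5 ≡ 5 (mod 12), not 2.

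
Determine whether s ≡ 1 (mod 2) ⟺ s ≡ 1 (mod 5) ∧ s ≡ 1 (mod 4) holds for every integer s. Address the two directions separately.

Only the reverse direction holds.

(⟹) This fails: s = 3 gives 3 ≡ 1 (mod 2) but 3 ≡ 3 (mod 5), so the conjunction on the right does not hold.

(⟸) Conversely, if s ≡ 1 (mod 5) and s ≡ 1 (mod 4), then by the Chinese remainder theorem s ≡ 1 (mod 20). Since 1 ≡ 1 (mod 2) and 2 ∣ 20, we get s ≡ 1 (mod 2).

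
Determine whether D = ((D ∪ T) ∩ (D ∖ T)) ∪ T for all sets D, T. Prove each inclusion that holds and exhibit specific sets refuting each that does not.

Only the forward inclusion holds.

(⊆) Let x ∈ D. Then either x ∈ D and x ∉ T; or x ∈ D ∩ T. In each case x ∈ ((D ∪ T) ∩ (D ∖ T)) ∪ T, so D ⊆ ((D ∪ T) ∩ (D ∖ T)) ∪ T.

(⊇) This inclusion fails. Take D = ∅, T = {1}; then 1 ∈ ((D ∪ T) ∩ (D ∖ T)) ∪ T but 1 ∉ D.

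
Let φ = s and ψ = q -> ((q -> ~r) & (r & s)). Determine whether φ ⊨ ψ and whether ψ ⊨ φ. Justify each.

(⇒) fails and (⇐) fails.

(⟹) This fails. Under s = T, r = F, q = T, the left side is true but the right side is false.

(⟸) This fails. Under s = F, r = F, q = F, the left side is false but the right side is true.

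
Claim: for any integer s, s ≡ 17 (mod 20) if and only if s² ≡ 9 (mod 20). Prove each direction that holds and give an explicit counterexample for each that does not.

[⇒] Suppose s ≡ 17 (mod 20). Write s = 20j + 17. Then (20j + 17)² = 400j² + 680j + 289 = 20(20j² + 34j + 14) + 9, so s² ≡ 9 (mod 20).

[⇐] This fails: take s = 3. Then 3² = 9 ≡ 9 (mod 20), yet 3 ≡ 3 (mod 20), not 17.

Not equivalent: only (⇒) holds.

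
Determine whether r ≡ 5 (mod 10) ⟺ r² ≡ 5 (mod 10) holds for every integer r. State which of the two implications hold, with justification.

(⟹) Suppose r ≡ 5 (mod 10). Write r = 10j + 5. Then (10j + 5)² = 100j² + 100j + 25 = 10(10j² + 10j + 2) + 5, so r² ≡ 5 (mod 10).

(⟸) Conversely, suppose r² ≡ 5 (mod 10). The only residue r in {0, …, 9} with r² ≡ 5 (mod 10) is r = 5, so r ≡ 5 (mod 10).

Both implications hold.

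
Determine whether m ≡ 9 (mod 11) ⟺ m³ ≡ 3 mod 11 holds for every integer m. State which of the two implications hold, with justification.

Both implications hold.

(⟸) Suppose m³ ≡ 3 (mod 11). The only residue r in {0, …, 10} with r³ ≡ 3 (mod 11) is r = 9, so m ≡ 9 (mod 11).

(⟹) Suppose m ≡ 9 (mod 11). Write m = 11j + 9. Then (11j + 9)³ = 1331j³ + 3267j² + 2673j + 729 = 11(121j³ + 297j² + 243j + 66) + 3, so m³ ≡ 3 (mod 11).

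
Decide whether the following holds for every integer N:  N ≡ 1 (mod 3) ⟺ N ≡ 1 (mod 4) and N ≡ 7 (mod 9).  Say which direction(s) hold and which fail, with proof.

Forward direction. This fails: N = 1 gives 1 ≡ 1 (mod 3) but 1 ≡ 1 (mod 9), so the conjunction on the right does not hold.

Converse. If N ≡ 1 (mod 4) and N ≡ 7 (mod 9), then by the Chinese remainder theorem N ≡ 25 (mod 36). Since 25 ≡ 1 (mod 3) and 3 ∣ 36, we get N ≡ 1 (mod 3).

The forward direction fails; the converse holds.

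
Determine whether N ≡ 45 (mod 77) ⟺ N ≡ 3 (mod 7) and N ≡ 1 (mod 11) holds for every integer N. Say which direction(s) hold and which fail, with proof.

Forward direction. Suppose N ≡ 45 (mod 77); write N = 77j + 45. Since 7 ∣ 77, reducing mod 7 gives N ≡ 45 ≡ 3 (mod 7); since 11 ∣ 77, reducing mod 11 gives N ≡ 45 ≡ 1 (mod 11).

Converse. If N ≡ 3 (mod 7) and N ≡ 1 (mod 11), then by the Chinese remainder theorem N ≡ 45 (mod 77). This is exactly N ≡ 45 (mod 77).

Both directions hold.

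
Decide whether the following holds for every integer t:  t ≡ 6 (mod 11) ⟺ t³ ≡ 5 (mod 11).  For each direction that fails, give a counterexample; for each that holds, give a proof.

(→) This fails: take t = 6. Then 6 ≡ 6 (mod 11), but 6³ = 216 ≡ 7 (mod 11), not 5.

(←) This fails: take t = 3. Then 3³ = 27 ≡ 5 (mod 11), yet 3 ≡ 3 (mod 11), not 6.

Both directions fail.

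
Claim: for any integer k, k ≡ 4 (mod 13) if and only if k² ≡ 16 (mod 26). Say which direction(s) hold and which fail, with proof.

[⇒] This fails: take k = 17. Then 17 ≡ 4 (mod 13), but 17² = 289 ≡ 3 (mod 26), not 16.

[⇐] This fails: take k = 22. Then 22² = 484 ≡ 16 (mod 26), yet 22 ≡ 9 (mod 13), not 4.

Neither implication holds.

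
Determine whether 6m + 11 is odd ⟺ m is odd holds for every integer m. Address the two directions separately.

Not equivalent: only (⇐) holds.

(⟹) This fails: take m = 4. Then 6m + 11 = 35, which is odd, yet m = 4 is even, not odd.

(⟸) Suppose m is odd. Since 6 is even, 6m is even for every m, so 6m + 11 has the same parity as 11, which is odd. Hence 6m + 11 is odd.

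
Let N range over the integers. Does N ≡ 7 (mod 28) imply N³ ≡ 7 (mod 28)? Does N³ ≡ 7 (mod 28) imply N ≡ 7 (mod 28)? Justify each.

(⟸) Suppose N³ ≡ 7 (mod 28). The only residue r in {0, …, 27} with r³ ≡ 7 (mod 28) is r = 7, so N ≡ 7 (mod 28).

(⟹) Suppose N ≡ 7 (mod 28). Write N = 28j + 7. Then (28j + 7)³ = 21952j³ + 16464j² + 4116j + 343 = 28(784j³ + 588j² + 147j + 12) + 7, so N³ ≡ 7 (mod 28).

The biconditional holds.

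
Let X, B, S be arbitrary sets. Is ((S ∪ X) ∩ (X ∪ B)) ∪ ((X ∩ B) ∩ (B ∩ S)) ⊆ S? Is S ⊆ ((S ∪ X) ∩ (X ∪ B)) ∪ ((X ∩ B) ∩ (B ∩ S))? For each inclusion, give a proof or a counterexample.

Neither inclusion holds.

(⟹) This inclusion fails. Take X = {1}, B = ∅, S = ∅; then 1 ∈ ((S ∪ X) ∩ (X ∪ B)) ∪ ((X ∩ B) ∩ (B ∩ S)) but 1 ∉ S.

(⟸) This inclusion fails. Take X = ∅, B = ∅, S = {1}; then 1 ∈ S but 1 ∉ ((S ∪ X) ∩ (X ∪ B)) ∪ ((X ∩ B) ∩ (B ∩ S)).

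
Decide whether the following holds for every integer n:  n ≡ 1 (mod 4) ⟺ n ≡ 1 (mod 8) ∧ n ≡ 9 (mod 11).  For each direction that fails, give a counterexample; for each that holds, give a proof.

Not equivalent: only (⇐) holds.

(⟹) This fails: n = 1 gives 1 ≡ 1 (mod 4) but 1 ≡ 1 (mod 11), so the conjunction on the right does not hold.

(⟸) Conversely, if n ≡ 1 (mod 8) and n ≡ 9 (mod 11), then by the Chinese remainder theorem n ≡ 9 (mod 88). Since 9 ≡ 1 (mod 4) and 4 ∣ 88, we get n ≡ 1 (mod 4).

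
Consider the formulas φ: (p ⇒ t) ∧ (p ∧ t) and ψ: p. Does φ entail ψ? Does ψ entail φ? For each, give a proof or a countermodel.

Forward direction. Assume the antecedent. If t is true, the antecedent forces (t = T, p = T), and p holds there. If t is false, the antecedent cannot hold. Either way p holds.

Converse. This fails. Under t = F, p = T, the left side is false but the right side is true.

Only the forward implication holds.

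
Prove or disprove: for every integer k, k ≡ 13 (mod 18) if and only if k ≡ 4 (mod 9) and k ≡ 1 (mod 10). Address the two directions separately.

(⟹) This fails: k = 67 gives 67 ≡ 13 (mod 18) but 67 ≡ 7 (mod 10), so the conjunction on the right does not hold.

(⟸) Conversely, if k ≡ 4 (mod 9) and k ≡ 1 (mod 10), then by the Chinese remainder theorem k ≡ 31 (mod 90). Since 31 ≡ 13 (mod 18) and 18 ∣ 90, we get k ≡ 13 (mod 18).

The forward direction fails; the converse holds.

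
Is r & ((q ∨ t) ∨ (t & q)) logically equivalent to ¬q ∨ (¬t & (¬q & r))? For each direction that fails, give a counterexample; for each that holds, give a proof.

Neither direction holds.

(→) This fails. Under t = F, r = T, q = T, the left side is true but the right side is false.

(←) This fails. Under t = F, r = F, q = F, the left side is false but the right side is true.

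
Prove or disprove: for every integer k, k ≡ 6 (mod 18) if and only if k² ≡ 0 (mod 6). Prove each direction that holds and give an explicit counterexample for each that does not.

Only the forward direction holds.

Converse. This fails: take k = 0. Then 0² = 0 ≡ 0 (mod 6), yet 0 ≡ 0 (mod 18), not 6.

Forward direction. Suppose k ≡ 6 (mod 18). Then k² ≡ 6² = 36 (mod 18), and since 6 ∣ 18, also k² ≡ 0 (mod 6).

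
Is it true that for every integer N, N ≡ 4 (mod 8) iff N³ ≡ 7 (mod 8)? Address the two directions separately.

[⇒] This fails: take N = 4. Then 4 ≡ 4 (mod 8), but 4³ = 64 ≡ 0 (mod 8), not 7.

[⇐] This fails: take N = 7. Then 7³ = 343 ≡ 7 (mod 8), yet 7 ≡ 7 (mod 8), not 4.

Neither implication holds.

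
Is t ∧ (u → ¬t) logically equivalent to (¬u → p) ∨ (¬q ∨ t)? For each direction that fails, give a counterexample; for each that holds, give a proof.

[⇒] Assume the antecedent. If t is true, (¬u → p) ∨ (¬q ∨ t) reduces to true regardless of the other variables. If t is false, the antecedent cannot hold. Either way (¬u → p) ∨ (¬q ∨ t) holds.

[⇐] This fails. Under u = F, t = F, p = F, q = F, the left side is false but the right side is true.

The forward direction holds; the converse fails.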